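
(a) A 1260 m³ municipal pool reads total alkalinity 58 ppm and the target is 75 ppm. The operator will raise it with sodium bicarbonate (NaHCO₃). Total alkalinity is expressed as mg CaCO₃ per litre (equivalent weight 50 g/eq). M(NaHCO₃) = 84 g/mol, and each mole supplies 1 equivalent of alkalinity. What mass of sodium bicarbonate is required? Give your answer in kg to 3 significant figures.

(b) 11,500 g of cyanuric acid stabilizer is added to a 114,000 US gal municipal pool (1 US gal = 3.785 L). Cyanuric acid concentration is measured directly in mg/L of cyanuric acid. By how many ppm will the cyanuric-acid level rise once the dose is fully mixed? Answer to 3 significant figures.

(a) Volume: 1260 m³ = 1,260,000 L.
(a) Alkalinity to add: (75 − 58) = 17 mg/L as CaCO₃ × 1,260,000 L = 21,420 g as CaCO₃.
(a) Equivalents: 21,420 g ÷ 50 g/eq = 428.4 eq.
(a) NaHCO₃ supplies 1 eq per mole → 428.4 mol.
(a) Mass: 428.4 mol × 84 g/mol = 35,990 g.

(b) Volume: 114,000 US gal × 3.785 L/gal = 431,490 L.
(b) Rise: 11,500 g / 431,490 L × 1000 = 26.65 mg/L.

(a) 36.0 kg; (b) 26.7 ppm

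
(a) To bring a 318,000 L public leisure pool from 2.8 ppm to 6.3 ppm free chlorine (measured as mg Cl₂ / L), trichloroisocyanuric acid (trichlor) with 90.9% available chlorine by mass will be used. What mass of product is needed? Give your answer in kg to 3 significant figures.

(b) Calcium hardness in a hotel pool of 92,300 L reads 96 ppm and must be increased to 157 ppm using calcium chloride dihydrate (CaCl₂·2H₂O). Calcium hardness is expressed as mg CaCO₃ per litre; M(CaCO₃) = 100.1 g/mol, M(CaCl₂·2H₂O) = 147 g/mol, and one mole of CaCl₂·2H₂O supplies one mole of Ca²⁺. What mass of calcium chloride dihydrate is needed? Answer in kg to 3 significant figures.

(a) 1.22 kg; (b) 8.27 kg

(a) Chlorine deficit: 6.3 − 2.8 = 3.5 ppm = 3.5 mg/L as Cl₂.
(a) Cl₂ equivalent needed: 3.5 mg/L × 318,000 L = 1,113,000 mg = 1113 g.
(a) Product at 90.9% available chlorine: 1113 / 0.909 = 1224 g.

(b) Hardness to add: (157 − 96) = 61 mg/L as CaCO₃ × 92,300 L = 5630 g as CaCO₃.
(b) Moles of Ca²⁺ (1 mol Ca²⁺ ≡ 1 mol CaCO₃): 5630 / 100.1 g/mol = 56.25 mol.
(b) Mass of CaCl₂·2H₂O: 56.25 × 147 = 8268 g.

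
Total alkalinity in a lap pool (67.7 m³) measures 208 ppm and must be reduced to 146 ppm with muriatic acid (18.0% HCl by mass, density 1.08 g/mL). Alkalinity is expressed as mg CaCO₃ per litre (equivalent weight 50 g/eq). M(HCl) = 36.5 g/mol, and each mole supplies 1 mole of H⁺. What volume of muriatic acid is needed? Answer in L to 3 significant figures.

Volume: 67.7 m³ = 67,700 L.
Alkalinity to neutralize: (208 − 146) = 62 mg/L as CaCO₃ × 67,700 L = 4197 g as CaCO₃.
Equivalents of H⁺ required: 4197 ÷ 50 g/eq = 83.95 eq = 83.95 mol HCl.
Mass of HCl: 83.95 × 36.5 = 3064 g.
Mass of 18.0% solution: 3064 / 0.18 = 17,020 g.
Volume: 17,020 g ÷ 1.08 g/mL = 15,760 mL.

15.8 L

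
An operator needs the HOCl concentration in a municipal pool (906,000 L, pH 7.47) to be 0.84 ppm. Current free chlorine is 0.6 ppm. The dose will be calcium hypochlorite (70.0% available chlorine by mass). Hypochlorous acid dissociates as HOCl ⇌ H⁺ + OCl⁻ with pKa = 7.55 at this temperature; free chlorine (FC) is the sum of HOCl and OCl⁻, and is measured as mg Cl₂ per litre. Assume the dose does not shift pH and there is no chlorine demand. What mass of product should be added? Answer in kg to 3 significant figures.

1.21 kg

[OCl⁻]/[HOCl] = 10^(pH − pKa) = 10^(7.47 − 7.55) = 0.8318; fraction as HOCl = 1/(1 + 0.8318) = 0.5459.
Free chlorine required for 0.84 ppm HOCl: 0.84 / 0.5459 = 1.539 ppm.
FC to add: 1.539 − 0.6 = 0.9387 mg/L as Cl₂.
Cl₂ equivalent: 0.9387 mg/L × 906,000 L = 850.4 g.
Product at 70.0% available Cl: 850.4 / 0.7 = 1215 g.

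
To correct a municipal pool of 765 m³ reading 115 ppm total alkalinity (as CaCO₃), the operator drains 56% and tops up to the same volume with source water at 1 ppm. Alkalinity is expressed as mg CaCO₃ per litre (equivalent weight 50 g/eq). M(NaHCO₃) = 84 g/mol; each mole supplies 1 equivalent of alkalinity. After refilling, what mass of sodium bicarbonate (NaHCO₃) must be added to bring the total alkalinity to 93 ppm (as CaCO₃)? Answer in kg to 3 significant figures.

53.8 kg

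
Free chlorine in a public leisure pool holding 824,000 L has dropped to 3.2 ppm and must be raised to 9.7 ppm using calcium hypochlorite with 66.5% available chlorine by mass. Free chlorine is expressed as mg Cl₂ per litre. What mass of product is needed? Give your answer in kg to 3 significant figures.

Chlorine deficit: 9.7 − 3.2 = 6.5 ppm = 6.5 mg/L as Cl₂.
Cl₂ equivalent needed: 6.5 mg/L × 824,000 L = 5,356,000 mg = 5356 g.
Product at 66.5% available chlorine: 5356 / 0.665 = 8054 g.

8.05 kg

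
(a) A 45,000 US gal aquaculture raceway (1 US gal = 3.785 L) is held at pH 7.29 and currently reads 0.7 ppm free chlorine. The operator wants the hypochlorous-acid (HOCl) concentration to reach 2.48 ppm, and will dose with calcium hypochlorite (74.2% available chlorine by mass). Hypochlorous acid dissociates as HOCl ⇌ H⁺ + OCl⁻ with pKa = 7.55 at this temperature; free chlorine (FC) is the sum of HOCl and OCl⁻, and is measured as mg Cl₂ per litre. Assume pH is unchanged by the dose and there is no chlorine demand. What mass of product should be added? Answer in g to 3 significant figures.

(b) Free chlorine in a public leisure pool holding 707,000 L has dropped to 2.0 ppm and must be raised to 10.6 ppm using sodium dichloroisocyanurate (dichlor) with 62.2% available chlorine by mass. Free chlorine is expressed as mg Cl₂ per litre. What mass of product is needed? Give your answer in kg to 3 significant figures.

(a) Volume: 45,000 US gal × 3.785 L/gal = 170,325 L.
(a) [OCl⁻]/[HOCl] = 10^(pH − pKa) = 10^(7.29 − 7.55) = 0.5495; fraction as HOCl = 1/(1 + 0.5495) = 0.6454.
(a) Free chlorine required for 2.48 ppm HOCl: 2.48 / 0.6454 = 3.843 ppm.
(a) FC to add: 3.843 − 0.7 = 3.143 mg/L as Cl₂.
(a) Cl₂ equivalent: 3.143 mg/L × 170,325 L = 535.3 g.
(a) Product at 74.2% available Cl: 535.3 / 0.742 = 721.4 g.

(b) Chlorine deficit: 10.6 − 2.0 = 8.6 ppm = 8.6 mg/L as Cl₂.
(b) Cl₂ equivalent needed: 8.6 mg/L × 707,000 L = 6,080,000 mg = 6080 g.
(b) Product at 62.2% available chlorine: 6080 / 0.622 = 9775 g.

(a) 721 g; (b) 9.78 kg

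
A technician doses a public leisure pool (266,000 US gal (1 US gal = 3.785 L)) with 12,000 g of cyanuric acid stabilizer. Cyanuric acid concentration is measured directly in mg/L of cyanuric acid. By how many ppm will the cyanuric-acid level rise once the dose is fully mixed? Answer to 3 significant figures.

Volume: 266,000 US gal × 3.785 L/gal = 1,006,810 L.
Rise: 12,000 g / 1,006,810 L × 1000 = 11.92 mg/L.

11.9 ppm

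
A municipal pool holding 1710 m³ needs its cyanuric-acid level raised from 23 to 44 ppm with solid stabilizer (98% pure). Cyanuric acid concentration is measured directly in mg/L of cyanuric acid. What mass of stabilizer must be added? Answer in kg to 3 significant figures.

36.6 kg

Volume: 1710 m³ = 1,710,000 L.
CYA to add: (44 − 23) = 21 mg/L × 1,710,000 L = 35,910 g cyanuric acid.
At 98% purity: 35,910 / 0.98 = 36,640 g product.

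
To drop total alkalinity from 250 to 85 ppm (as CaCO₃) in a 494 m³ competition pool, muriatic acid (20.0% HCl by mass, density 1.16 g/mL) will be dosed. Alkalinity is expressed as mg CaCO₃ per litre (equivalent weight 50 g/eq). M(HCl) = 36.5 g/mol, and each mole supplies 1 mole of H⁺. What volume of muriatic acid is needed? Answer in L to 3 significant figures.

256 L

Volume: 494 m³ = 494,000 L.
Alkalinity to neutralize: (250 − 85) = 165 mg/L as CaCO₃ × 494,000 L = 81,510 g as CaCO₃.
Equivalents of H⁺ required: 81,510 ÷ 50 g/eq = 1630 eq = 1630 mol HCl.
Mass of HCl: 1630 × 36.5 = 59,500 g.
Mass of 20.0% solution: 59,500 / 0.2 = 297,500 g.
Volume: 297,500 g ÷ 1.16 g/mL = 256,500 mL.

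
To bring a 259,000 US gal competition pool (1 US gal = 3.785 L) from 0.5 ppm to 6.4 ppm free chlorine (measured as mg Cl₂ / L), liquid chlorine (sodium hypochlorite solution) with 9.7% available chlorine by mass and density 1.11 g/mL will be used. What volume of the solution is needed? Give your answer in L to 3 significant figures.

53.7 L

Volume: 259,000 US gal × 3.785 L/gal = 980,315 L.
Chlorine deficit: 6.4 − 0.5 = 5.9 ppm = 5.9 mg/L as Cl₂.
Cl₂ equivalent needed: 5.9 mg/L × 980,315 L = 5,784,000 mg = 5784 g.
Product at 9.7% available chlorine: 5784 / 0.097 = 59,630 g.
Volume at density 1.11 g/mL: 59,630 g ÷ 1.11 g/mL = 53,720 mL.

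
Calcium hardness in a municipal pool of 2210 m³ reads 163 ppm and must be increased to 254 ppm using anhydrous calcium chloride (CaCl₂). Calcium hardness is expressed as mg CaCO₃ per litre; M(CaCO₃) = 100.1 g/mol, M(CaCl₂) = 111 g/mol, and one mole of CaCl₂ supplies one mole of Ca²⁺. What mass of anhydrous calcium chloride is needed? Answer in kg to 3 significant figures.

Volume: 2210 m³ = 2,210,000 L.
Hardness to add: (254 − 163) = 91 mg/L as CaCO₃ × 2,210,000 L = 201,100 g as CaCO₃.
Moles of Ca²⁺ (1 mol Ca²⁺ ≡ 1 mol CaCO₃): 201,100 / 100.1 g/mol = 2009 mol.
Mass of CaCl₂: 2009 × 111 = 223,000 g.

223 kg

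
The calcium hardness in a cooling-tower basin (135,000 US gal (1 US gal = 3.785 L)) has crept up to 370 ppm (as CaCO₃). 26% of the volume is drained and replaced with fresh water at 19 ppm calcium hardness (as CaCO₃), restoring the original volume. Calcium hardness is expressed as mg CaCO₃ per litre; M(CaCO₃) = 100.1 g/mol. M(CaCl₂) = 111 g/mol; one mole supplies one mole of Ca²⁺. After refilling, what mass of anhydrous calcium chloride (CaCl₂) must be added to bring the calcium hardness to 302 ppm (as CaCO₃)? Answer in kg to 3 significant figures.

Volume: 135,000 US gal × 3.785 L/gal = 510,975 L.
After draining 26% and refilling: 370 × 0.74 + 19 × 0.26 = 278.74 ppm.
Deficit to target: 302 − 278.74 = 23.26 mg/L.
As CaCO₃: 23.26 mg/L × 510,975 L = 11,890 g; ÷ 100.1 = 118.7 mol Ca²⁺.
Mass: 118.7 × 111 = 13,180 g.

13.2 kg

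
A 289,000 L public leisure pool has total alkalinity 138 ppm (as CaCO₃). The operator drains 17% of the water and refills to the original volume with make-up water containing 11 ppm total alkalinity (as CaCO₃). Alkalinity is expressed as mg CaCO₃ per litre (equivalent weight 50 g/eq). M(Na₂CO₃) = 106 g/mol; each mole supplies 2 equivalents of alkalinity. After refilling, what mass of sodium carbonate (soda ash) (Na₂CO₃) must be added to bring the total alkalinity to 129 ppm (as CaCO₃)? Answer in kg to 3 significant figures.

After draining 17% and refilling: 138 × 0.83 + 11 × 0.17 = 116.41 ppm.
Deficit to target: 129 − 116.41 = 12.59 mg/L.
As CaCO₃: 12.59 mg/L × 289,000 L = 3639 g; ÷ 50 g/eq ÷ 2 = 36.39 mol Na₂CO₃.
Mass: 36.39 × 106 = 3857 g.

3.86 kg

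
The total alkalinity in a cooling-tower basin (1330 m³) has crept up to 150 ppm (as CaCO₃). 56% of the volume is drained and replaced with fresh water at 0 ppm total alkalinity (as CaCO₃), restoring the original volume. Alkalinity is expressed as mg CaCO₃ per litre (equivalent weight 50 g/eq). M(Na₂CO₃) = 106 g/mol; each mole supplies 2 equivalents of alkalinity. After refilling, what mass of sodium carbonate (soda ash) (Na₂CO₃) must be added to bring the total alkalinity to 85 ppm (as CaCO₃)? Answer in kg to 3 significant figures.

Volume: 1330 m³ = 1,330,000 L.
After draining 56% and refilling: 150 × 0.44 + 0 × 0.56 = 66 ppm.
Deficit to target: 85 − 66 = 19 mg/L.
As CaCO₃: 19 mg/L × 1,330,000 L = 25,270 g; ÷ 50 g/eq ÷ 2 = 252.7 mol Na₂CO₃.
Mass: 252.7 × 106 = 26,790 g.

26.8 kg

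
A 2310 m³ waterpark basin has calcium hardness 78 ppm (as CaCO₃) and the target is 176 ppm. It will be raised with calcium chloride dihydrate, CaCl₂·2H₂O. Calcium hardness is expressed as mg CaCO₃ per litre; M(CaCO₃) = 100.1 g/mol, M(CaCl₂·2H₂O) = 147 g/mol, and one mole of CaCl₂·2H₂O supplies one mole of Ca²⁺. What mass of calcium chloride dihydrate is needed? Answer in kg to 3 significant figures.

332 kg

Volume: 2310 m³ = 2,310,000 L.
Hardness to add: (176 − 78) = 98 mg/L as CaCO₃ × 2,310,000 L = 226,400 g as CaCO₃.
Moles of Ca²⁺ (1 mol Ca²⁺ ≡ 1 mol CaCO₃): 226,400 / 100.1 g/mol = 2262 mol.
Mass of CaCl₂·2H₂O: 2262 × 147 = 332,400 g.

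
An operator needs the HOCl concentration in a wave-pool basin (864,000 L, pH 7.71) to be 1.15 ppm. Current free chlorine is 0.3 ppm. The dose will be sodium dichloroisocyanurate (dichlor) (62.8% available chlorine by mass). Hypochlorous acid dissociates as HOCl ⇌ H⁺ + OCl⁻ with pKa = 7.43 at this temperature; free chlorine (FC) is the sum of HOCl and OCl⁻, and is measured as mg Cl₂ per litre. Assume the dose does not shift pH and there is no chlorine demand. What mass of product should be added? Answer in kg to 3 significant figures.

4.18 kg

[OCl⁻]/[HOCl] = 10^(pH − pKa) = 10^(7.71 − 7.43) = 1.905; fraction as HOCl = 1/(1 + 1.905) = 0.3442.
Free chlorine required for 1.15 ppm HOCl: 1.15 / 0.3442 = 3.341 ppm.
FC to add: 3.341 − 0.3 = 3.041 mg/L as Cl₂.
Cl₂ equivalent: 3.041 mg/L × 864,000 L = 2628 g.
Product at 62.8% available Cl: 2628 / 0.628 = 4184 g.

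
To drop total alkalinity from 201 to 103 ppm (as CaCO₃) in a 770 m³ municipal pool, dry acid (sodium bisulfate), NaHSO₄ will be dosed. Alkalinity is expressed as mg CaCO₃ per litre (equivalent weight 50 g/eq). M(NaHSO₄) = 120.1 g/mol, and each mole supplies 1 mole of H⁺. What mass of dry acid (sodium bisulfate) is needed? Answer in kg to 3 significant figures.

181 kg

Volume: 770 m³ = 770,000 L.
Alkalinity to neutralize: (201 − 103) = 98 mg/L as CaCO₃ × 770,000 L = 75,460 g as CaCO₃.
Equivalents of H⁺ required: 75,460 ÷ 50 g/eq = 1509 eq = 1509 mol NaHSO₄.
Mass of NaHSO₄: 1509 × 120.1 = 181,300 g.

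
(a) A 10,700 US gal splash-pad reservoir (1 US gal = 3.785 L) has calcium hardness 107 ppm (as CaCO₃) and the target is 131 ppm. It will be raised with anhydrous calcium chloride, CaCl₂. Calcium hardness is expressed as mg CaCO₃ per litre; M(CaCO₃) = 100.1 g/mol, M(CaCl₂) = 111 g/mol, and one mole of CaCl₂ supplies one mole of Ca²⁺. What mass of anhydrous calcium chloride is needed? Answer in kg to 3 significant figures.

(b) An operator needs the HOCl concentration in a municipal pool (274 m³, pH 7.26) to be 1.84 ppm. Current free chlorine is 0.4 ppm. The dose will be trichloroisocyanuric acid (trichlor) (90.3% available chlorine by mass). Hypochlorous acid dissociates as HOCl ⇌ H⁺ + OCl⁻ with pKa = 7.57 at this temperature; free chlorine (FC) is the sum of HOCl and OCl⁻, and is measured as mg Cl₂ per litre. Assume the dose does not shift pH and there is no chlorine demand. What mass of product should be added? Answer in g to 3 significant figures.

(a) Volume: 10,700 US gal × 3.785 L/gal = 40,500 L.
(a) Hardness to add: (131 − 107) = 24 mg/L as CaCO₃ × 40,500 L = 972 g as CaCO₃.
(a) Moles of Ca²⁺ (1 mol Ca²⁺ ≡ 1 mol CaCO₃): 972 / 100.1 g/mol = 9.71 mol.
(a) Mass of CaCl₂: 9.71 × 111 = 1078 g.

(b) Volume: 274 m³ = 274,000 L.
(b) [OCl⁻]/[HOCl] = 10^(pH − pKa) = 10^(7.26 − 7.57) = 0.4898; fraction as HOCl = 1/(1 + 0.4898) = 0.6712.
(b) Free chlorine required for 1.84 ppm HOCl: 1.84 / 0.6712 = 2.741 ppm.
(b) FC to add: 2.741 − 0.4 = 2.341 mg/L as Cl₂.
(b) Cl₂ equivalent: 2.341 mg/L × 274,000 L = 641.5 g.
(b) Product at 90.3% available Cl: 641.5 / 0.903 = 710.4 g.

(a) 1.08 kg; (b) 710 g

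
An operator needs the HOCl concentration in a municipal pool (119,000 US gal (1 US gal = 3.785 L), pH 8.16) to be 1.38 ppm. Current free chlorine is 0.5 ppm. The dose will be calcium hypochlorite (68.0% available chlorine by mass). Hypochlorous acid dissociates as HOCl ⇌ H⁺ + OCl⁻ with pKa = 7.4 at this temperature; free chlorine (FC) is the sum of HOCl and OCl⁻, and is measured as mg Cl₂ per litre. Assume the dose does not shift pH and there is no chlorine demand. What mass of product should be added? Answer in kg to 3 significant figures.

5.84 kg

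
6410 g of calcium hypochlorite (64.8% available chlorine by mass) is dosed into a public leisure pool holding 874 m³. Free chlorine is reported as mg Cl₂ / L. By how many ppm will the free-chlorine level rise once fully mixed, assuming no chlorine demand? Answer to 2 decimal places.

4.75 ppm

Volume: 874 m³ = 874,000 L.
Available chlorine delivered: 6410 g × 0.648 = 4154 g as Cl₂.
Concentration rise: 4154 g / 874,000 L = 4.752 mg/L = 4.75 ppm.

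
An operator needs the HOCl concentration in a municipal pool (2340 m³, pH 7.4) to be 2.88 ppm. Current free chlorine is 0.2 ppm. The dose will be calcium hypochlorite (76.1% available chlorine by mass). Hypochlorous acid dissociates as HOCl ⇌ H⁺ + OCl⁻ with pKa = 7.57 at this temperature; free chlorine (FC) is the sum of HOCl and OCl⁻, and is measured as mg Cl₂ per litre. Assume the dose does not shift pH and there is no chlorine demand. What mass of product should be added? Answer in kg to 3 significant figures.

14.2 kg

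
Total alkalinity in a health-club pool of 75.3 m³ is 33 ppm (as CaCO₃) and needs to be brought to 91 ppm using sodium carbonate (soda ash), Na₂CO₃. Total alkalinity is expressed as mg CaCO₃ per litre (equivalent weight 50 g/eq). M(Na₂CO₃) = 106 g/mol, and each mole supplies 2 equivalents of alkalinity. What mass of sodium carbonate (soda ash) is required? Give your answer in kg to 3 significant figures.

4.63 kg

Volume: 75.3 m³ = 75,300 L.
Alkalinity to add: (91 − 33) = 58 mg/L as CaCO₃ × 75,300 L = 4367 g as CaCO₃.
Equivalents: 4367 g ÷ 50 g/eq = 87.35 eq.
Each mole of Na₂CO₃ supplies 2 eq, so 87.35 / 2 = 43.67 mol.
Mass: 43.67 mol × 106 g/mol = 4629 g.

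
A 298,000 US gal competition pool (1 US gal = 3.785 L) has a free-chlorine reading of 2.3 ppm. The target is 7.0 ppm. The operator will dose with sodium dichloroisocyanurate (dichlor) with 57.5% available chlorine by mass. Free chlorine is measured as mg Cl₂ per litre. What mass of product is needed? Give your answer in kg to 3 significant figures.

9.22 kg

Volume: 298,000 US gal × 3.785 L/gal = 1,127,930 L.
Chlorine deficit: 7.0 − 2.3 = 4.7 ppm = 4.7 mg/L as Cl₂.
Cl₂ equivalent needed: 4.7 mg/L × 1,127,930 L = 5,301,000 mg = 5301 g.
Product at 57.5% available chlorine: 5301 / 0.575 = 9220 g.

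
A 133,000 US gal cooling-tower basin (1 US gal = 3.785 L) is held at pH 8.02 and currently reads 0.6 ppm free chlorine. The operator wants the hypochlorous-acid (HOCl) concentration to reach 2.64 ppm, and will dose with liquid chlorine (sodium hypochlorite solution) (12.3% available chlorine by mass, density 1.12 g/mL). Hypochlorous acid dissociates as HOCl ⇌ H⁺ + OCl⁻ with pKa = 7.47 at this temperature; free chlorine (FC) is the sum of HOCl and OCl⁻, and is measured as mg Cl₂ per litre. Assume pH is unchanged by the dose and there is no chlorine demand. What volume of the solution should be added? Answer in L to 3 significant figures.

41.7 L

Volume: 133,000 US gal × 3.785 L/gal = 503,405 L.
[OCl⁻]/[HOCl] = 10^(pH − pKa) = 10^(8.02 − 7.47) = 3.548; fraction as HOCl = 1/(1 + 3.548) = 0.2199.
Free chlorine required for 2.64 ppm HOCl: 2.64 / 0.2199 = 12.01 ppm.
FC to add: 12.01 − 0.6 = 11.41 mg/L as Cl₂.
Cl₂ equivalent: 11.41 mg/L × 503,405 L = 5742 g.
Product at 12.3% available Cl: 5742 / 0.123 = 46,690 g.
Volume: 46,690 g ÷ 1.12 g/mL = 41,680 mL.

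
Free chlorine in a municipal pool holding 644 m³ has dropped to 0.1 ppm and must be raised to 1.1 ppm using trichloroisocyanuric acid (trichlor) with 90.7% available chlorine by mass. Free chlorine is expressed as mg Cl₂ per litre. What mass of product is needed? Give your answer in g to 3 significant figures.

Volume: 644 m³ = 644,000 L.
Chlorine deficit: 1.1 − 0.1 = 1 ppm = 1 mg/L as Cl₂.
Cl₂ equivalent needed: 1 mg/L × 644,000 L = 644,000 mg = 644 g.
Product at 90.7% available chlorine: 644 / 0.907 = 710 g.

710 g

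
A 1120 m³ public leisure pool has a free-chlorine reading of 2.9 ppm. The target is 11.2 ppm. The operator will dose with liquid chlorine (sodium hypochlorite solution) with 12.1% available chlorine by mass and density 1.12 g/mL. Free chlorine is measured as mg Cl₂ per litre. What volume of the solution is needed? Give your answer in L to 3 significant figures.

Volume: 1120 m³ = 1,120,000 L.
Chlorine deficit: 11.2 − 2.9 = 8.3 ppm = 8.3 mg/L as Cl₂.
Cl₂ equivalent needed: 8.3 mg/L × 1,120,000 L = 9,296,000 mg = 9296 g.
Product at 12.1% available chlorine: 9296 / 0.121 = 76,830 g.
Volume at density 1.12 g/mL: 76,830 g ÷ 1.12 g/mL = 68,600 mL.

68.6 L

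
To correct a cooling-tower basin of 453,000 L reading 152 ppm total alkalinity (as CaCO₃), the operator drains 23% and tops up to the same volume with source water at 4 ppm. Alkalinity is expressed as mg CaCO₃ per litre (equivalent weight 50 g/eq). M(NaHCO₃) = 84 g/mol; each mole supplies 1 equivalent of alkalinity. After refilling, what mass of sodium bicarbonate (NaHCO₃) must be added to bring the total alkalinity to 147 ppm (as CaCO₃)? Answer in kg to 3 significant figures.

After draining 23% and refilling: 152 × 0.77 + 4 × 0.23 = 117.96 ppm.
Deficit to target: 147 − 117.96 = 29.04 mg/L.
As CaCO₃: 29.04 mg/L × 453,000 L = 13,160 g; ÷ 50 g/eq ÷ 1 = 263.1 mol NaHCO₃.
Mass: 263.1 × 84 = 22,100 g.

22.1 kg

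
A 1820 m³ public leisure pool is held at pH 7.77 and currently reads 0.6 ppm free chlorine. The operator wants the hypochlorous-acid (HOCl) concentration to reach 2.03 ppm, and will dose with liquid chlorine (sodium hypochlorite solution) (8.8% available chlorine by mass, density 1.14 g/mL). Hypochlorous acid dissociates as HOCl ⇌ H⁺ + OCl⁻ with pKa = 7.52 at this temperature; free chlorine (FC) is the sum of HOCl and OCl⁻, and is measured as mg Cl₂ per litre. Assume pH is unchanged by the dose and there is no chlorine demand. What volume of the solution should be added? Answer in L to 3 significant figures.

Volume: 1820 m³ = 1,820,000 L.
[OCl⁻]/[HOCl] = 10^(pH − pKa) = 10^(7.77 − 7.52) = 1.778; fraction as HOCl = 1/(1 + 1.778) = 0.3599.
Free chlorine required for 2.03 ppm HOCl: 2.03 / 0.3599 = 5.64 ppm.
FC to add: 5.64 − 0.6 = 5.04 mg/L as Cl₂.
Cl₂ equivalent: 5.04 mg/L × 1,820,000 L = 9173 g.
Product at 8.8% available Cl: 9173 / 0.088 = 104,200 g.
Volume: 104,200 g ÷ 1.14 g/mL = 91,430 mL.

91.4 L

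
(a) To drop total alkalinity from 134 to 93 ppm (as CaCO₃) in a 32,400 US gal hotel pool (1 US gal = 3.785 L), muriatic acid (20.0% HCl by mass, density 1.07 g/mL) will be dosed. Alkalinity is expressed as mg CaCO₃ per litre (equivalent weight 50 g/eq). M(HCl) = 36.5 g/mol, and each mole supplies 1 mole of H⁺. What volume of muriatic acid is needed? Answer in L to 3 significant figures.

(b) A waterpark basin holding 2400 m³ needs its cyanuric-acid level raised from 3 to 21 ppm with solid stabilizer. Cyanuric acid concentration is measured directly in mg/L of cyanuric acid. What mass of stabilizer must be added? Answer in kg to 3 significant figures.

(a) 17.2 L; (b) 43.2 kg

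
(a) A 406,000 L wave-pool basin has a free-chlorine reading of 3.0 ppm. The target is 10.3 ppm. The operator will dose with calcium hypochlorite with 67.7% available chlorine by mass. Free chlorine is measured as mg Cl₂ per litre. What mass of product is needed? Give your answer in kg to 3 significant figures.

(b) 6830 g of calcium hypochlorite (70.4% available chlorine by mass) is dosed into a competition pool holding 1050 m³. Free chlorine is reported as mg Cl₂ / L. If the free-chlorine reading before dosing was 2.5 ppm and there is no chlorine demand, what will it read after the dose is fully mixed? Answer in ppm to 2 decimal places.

(a) 4.38 kg; (b) 7.08 ppm

(a) Chlorine deficit: 10.3 − 3.0 = 7.3 ppm = 7.3 mg/L as Cl₂.
(a) Cl₂ equivalent needed: 7.3 mg/L × 406,000 L = 2,964,000 mg = 2964 g.
(a) Product at 67.7% available chlorine: 2964 / 0.677 = 4378 g.

(b) Volume: 1050 m³ = 1,050,000 L.
(b) Available chlorine delivered: 6830 g × 0.704 = 4808 g as Cl₂.
(b) Concentration rise: 4808 g / 1,050,000 L = 4.579 mg/L = 4.58 ppm.
(b) Final FC: 2.5 + 4.58 = 7.08 ppm.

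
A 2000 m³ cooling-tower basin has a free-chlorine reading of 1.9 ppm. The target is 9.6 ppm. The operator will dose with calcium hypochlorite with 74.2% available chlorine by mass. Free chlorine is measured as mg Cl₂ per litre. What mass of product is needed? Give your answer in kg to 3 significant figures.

20.8 kg

Volume: 2000 m³ = 2,000,000 L.
Chlorine deficit: 9.6 − 1.9 = 7.7 ppm = 7.7 mg/L as Cl₂.
Cl₂ equivalent needed: 7.7 mg/L × 2,000,000 L = 15,400,000 mg = 15,400 g.
Product at 74.2% available chlorine: 15,400 / 0.742 = 20,750 g.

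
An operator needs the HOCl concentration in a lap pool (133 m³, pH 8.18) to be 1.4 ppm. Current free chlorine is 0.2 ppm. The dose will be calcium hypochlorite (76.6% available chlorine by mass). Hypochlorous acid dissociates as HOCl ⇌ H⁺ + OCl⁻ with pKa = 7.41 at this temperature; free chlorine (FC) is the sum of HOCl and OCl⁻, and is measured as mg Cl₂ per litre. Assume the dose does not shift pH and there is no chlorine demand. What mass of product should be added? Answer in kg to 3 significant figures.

1.64 kg

Volume: 133 m³ = 133,000 L.
[OCl⁻]/[HOCl] = 10^(pH − pKa) = 10^(8.18 − 7.41) = 5.888; fraction as HOCl = 1/(1 + 5.888) = 0.1452.
Free chlorine required for 1.4 ppm HOCl: 1.4 / 0.1452 = 9.644 ppm.
FC to add: 9.644 − 0.2 = 9.444 mg/L as Cl₂.
Cl₂ equivalent: 9.444 mg/L × 133,000 L = 1256 g.
Product at 76.6% available Cl: 1256 / 0.766 = 1640 g.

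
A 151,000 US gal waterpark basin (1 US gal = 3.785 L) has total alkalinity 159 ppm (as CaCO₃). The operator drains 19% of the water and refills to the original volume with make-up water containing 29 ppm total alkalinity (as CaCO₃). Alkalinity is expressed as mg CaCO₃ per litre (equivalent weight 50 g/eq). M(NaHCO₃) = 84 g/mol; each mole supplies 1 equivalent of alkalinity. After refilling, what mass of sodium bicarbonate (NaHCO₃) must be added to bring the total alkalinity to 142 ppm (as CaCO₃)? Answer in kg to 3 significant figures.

7.39 kg

Volume: 151,000 US gal × 3.785 L/gal = 571,535 L.
After draining 19% and refilling: 159 × 0.81 + 29 × 0.19 = 134.3 ppm.
Deficit to target: 142 − 134.3 = 7.7 mg/L.
As CaCO₃: 7.7 mg/L × 571,535 L = 4401 g; ÷ 50 g/eq ÷ 1 = 88.02 mol NaHCO₃.
Mass: 88.02 × 84 = 7393 g.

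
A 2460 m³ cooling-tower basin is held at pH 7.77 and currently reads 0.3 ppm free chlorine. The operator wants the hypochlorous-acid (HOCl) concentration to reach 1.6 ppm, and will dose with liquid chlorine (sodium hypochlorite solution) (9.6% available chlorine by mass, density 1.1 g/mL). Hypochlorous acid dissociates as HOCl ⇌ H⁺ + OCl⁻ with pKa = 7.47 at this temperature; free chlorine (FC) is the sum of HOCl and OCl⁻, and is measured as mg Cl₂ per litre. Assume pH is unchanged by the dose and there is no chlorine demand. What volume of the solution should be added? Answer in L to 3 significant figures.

Volume: 2460 m³ = 2,460,000 L.
[OCl⁻]/[HOCl] = 10^(pH − pKa) = 10^(7.77 − 7.47) = 1.995; fraction as HOCl = 1/(1 + 1.995) = 0.3339.
Free chlorine required for 1.6 ppm HOCl: 1.6 / 0.3339 = 4.792 ppm.
FC to add: 4.792 − 0.3 = 4.492 mg/L as Cl₂.
Cl₂ equivalent: 4.492 mg/L × 2,460,000 L = 11,050 g.
Product at 9.6% available Cl: 11,050 / 0.096 = 115,100 g.
Volume: 115,100 g ÷ 1.1 g/mL = 104,700 mL.

105 L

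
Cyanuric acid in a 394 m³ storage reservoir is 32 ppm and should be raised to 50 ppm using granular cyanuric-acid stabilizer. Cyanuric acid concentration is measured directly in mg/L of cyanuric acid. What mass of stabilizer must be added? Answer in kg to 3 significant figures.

7.09 kg

Volume: 394 m³ = 394,000 L.
CYA to add: (50 − 32) = 18 mg/L × 394,000 L = 7092 g cyanuric acid.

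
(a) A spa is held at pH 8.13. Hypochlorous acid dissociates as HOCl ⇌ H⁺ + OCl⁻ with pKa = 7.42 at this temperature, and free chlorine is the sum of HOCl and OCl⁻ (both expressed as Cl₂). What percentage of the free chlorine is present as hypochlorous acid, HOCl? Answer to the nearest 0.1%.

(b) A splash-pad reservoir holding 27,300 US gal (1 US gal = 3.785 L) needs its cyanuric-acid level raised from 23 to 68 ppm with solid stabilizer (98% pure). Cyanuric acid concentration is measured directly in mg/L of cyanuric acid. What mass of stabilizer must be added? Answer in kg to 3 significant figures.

(a) 16.3%; (b) 4.74 kg

(a) [OCl⁻]/[HOCl] = 10^(pH − pKa) = 10^(8.13 − 7.42) = 10^0.71 = 5.129.
(a) Fraction as HOCl = 1 / (1 + 5.129) = 0.1632.

(b) Volume: 27,300 US gal × 3.785 L/gal = 103,330 L.
(b) CYA to add: (68 − 23) = 45 mg/L × 103,330 L = 4650 g cyanuric acid.
(b) At 98% purity: 4650 / 0.98 = 4745 g product.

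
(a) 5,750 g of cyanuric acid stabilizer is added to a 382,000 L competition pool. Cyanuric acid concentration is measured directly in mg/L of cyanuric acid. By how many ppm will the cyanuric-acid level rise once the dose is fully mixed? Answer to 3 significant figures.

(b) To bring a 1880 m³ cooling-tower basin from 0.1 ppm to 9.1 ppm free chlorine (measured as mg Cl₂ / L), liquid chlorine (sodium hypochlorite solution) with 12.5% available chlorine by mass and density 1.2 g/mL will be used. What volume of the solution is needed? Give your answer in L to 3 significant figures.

(a) 15.1 ppm; (b) 113 L

(a) Rise: 5,750 g / 382,000 L × 1000 = 15.05 mg/L.

(b) Volume: 1880 m³ = 1,880,000 L.
(b) Chlorine deficit: 9.1 − 0.1 = 9 ppm = 9 mg/L as Cl₂.
(b) Cl₂ equivalent needed: 9 mg/L × 1,880,000 L = 16,920,000 mg = 16,920 g.
(b) Product at 12.5% available chlorine: 16,920 / 0.125 = 135,400 g.
(b) Volume at density 1.2 g/mL: 135,400 g ÷ 1.2 g/mL = 112,800 mL.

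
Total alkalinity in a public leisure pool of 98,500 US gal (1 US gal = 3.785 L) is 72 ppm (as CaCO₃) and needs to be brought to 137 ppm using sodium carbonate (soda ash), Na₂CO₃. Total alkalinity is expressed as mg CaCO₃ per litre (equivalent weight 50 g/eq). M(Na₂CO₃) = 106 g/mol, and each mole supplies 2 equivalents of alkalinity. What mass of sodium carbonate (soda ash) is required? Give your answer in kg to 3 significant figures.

25.7 kg

Volume: 98,500 US gal × 3.785 L/gal = 372,822 L.
Alkalinity to add: (137 − 72) = 65 mg/L as CaCO₃ × 372,822 L = 24,230 g as CaCO₃.
Equivalents: 24,230 g ÷ 50 g/eq = 484.7 eq.
Each mole of Na₂CO₃ supplies 2 eq, so 484.7 / 2 = 242.3 mol.
Mass: 242.3 mol × 106 g/mol = 25,690 g.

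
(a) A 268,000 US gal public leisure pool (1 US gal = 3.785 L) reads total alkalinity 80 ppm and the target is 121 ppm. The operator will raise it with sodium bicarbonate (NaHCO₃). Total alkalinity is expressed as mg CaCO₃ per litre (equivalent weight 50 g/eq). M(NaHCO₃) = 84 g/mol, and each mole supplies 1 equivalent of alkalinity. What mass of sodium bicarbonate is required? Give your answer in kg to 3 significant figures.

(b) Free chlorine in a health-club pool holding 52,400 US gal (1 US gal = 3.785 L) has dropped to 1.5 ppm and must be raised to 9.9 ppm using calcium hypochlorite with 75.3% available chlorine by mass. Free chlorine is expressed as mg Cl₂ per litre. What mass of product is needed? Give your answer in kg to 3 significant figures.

(a) 69.9 kg; (b) 2.21 kg

(a) Volume: 268,000 US gal × 3.785 L/gal = 1,014,380 L.
(a) Alkalinity to add: (121 − 80) = 41 mg/L as CaCO₃ × 1,014,380 L = 41,590 g as CaCO₃.
(a) Equivalents: 41,590 g ÷ 50 g/eq = 831.8 eq.
(a) NaHCO₃ supplies 1 eq per mole → 831.8 mol.
(a) Mass: 831.8 mol × 84 g/mol = 69,870 g.

(b) Volume: 52,400 US gal × 3.785 L/gal = 198,334 L.
(b) Chlorine deficit: 9.9 − 1.5 = 8.4 ppm = 8.4 mg/L as Cl₂.
(b) Cl₂ equivalent needed: 8.4 mg/L × 198,334 L = 1,666,000 mg = 1666 g.
(b) Product at 75.3% available chlorine: 1666 / 0.753 = 2212 g.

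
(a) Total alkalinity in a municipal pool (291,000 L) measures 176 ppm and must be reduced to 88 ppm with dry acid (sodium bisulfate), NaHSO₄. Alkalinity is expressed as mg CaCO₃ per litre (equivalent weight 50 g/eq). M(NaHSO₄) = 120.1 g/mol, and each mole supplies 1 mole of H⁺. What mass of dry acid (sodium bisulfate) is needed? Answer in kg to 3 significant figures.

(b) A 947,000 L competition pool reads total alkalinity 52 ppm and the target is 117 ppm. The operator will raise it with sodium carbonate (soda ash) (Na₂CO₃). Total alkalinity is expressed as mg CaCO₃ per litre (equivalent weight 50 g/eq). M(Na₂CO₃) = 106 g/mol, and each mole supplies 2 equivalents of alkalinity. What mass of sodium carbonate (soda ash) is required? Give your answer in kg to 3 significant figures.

(a) 61.5 kg; (b) 65.2 kg

(a) Alkalinity to neutralize: (176 − 88) = 88 mg/L as CaCO₃ × 291,000 L = 25,610 g as CaCO₃.
(a) Equivalents of H⁺ required: 25,610 ÷ 50 g/eq = 512.2 eq = 512.2 mol NaHSO₄.
(a) Mass of NaHSO₄: 512.2 × 120.1 = 61,510 g.

(b) Alkalinity to add: (117 − 52) = 65 mg/L as CaCO₃ × 947,000 L = 61,560 g as CaCO₃.
(b) Equivalents: 61,560 g ÷ 50 g/eq = 1231 eq.
(b) Each mole of Na₂CO₃ supplies 2 eq, so 1231 / 2 = 615.5 mol.
(b) Mass: 615.5 mol × 106 g/mol = 65,250 g.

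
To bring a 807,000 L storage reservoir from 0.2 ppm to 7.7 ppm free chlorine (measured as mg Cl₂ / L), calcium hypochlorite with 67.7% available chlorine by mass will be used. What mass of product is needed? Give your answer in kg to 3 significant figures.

8.94 kg

Chlorine deficit: 7.7 − 0.2 = 7.5 ppm = 7.5 mg/L as Cl₂.
Cl₂ equivalent needed: 7.5 mg/L × 807,000 L = 6,052,000 mg = 6052 g.
Product at 67.7% available chlorine: 6052 / 0.677 = 8940 g.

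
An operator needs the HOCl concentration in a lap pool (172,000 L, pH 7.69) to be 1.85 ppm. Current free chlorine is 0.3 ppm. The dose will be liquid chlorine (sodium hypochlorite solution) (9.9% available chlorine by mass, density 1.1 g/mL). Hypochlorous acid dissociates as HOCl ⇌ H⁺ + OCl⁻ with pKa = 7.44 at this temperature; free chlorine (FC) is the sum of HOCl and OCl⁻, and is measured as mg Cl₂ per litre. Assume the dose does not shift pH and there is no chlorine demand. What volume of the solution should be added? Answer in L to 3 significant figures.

[OCl⁻]/[HOCl] = 10^(pH − pKa) = 10^(7.69 − 7.44) = 1.778; fraction as HOCl = 1/(1 + 1.778) = 0.3599.
Free chlorine required for 1.85 ppm HOCl: 1.85 / 0.3599 = 5.14 ppm.
FC to add: 5.14 − 0.3 = 4.84 mg/L as Cl₂.
Cl₂ equivalent: 4.84 mg/L × 172,000 L = 832.4 g.
Product at 9.9% available Cl: 832.4 / 0.099 = 8409 g.
Volume: 8409 g ÷ 1.1 g/mL = 7644 mL.

7.64 L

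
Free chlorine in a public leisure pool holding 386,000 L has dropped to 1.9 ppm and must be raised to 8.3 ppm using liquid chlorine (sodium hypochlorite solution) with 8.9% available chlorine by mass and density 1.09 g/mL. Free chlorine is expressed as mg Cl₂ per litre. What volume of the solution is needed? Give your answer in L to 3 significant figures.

25.5 L

Chlorine deficit: 8.3 − 1.9 = 6.4 ppm = 6.4 mg/L as Cl₂.
Cl₂ equivalent needed: 6.4 mg/L × 386,000 L = 2,470,000 mg = 2470 g.
Product at 8.9% available chlorine: 2470 / 0.089 = 27,760 g.
Volume at density 1.09 g/mL: 27,760 g ÷ 1.09 g/mL = 25,470 mL.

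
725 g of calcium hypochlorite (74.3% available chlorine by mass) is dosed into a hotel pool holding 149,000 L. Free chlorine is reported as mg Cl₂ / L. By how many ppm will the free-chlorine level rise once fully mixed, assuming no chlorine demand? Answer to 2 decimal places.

Available chlorine delivered: 725 g × 0.743 = 538.7 g as Cl₂.
Concentration rise: 538.7 g / 149,000 L = 3.615 mg/L = 3.62 ppm.

3.62 ppm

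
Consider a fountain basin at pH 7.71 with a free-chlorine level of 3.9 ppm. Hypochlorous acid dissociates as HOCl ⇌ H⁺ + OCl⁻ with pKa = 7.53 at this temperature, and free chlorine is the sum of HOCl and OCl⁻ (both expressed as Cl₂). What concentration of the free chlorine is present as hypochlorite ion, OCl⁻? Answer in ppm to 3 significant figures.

2.35 ppm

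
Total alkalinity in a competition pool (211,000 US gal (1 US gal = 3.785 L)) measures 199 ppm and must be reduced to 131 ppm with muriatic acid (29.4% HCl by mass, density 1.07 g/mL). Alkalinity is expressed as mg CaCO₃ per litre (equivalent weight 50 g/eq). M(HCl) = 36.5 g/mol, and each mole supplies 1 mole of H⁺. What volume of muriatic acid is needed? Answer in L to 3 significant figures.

126 L

Volume: 211,000 US gal × 3.785 L/gal = 798,635 L.
Alkalinity to neutralize: (199 − 131) = 68 mg/L as CaCO₃ × 798,635 L = 54,310 g as CaCO₃.
Equivalents of H⁺ required: 54,310 ÷ 50 g/eq = 1086 eq = 1086 mol HCl.
Mass of HCl: 1086 × 36.5 = 39,640 g.
Mass of 29.4% solution: 39,640 / 0.294 = 134,800 g.
Volume: 134,800 g ÷ 1.07 g/mL = 126,000 mL.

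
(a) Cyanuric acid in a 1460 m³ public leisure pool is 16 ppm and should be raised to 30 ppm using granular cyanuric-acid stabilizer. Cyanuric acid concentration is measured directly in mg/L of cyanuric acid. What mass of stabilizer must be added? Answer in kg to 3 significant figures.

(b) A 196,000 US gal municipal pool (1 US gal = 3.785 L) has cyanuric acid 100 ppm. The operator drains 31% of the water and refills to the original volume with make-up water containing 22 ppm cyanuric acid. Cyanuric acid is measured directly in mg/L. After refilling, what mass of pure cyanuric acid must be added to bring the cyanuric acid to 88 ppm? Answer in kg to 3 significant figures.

(a) Volume: 1460 m³ = 1,460,000 L.
(a) CYA to add: (30 − 16) = 14 mg/L × 1,460,000 L = 20,440 g cyanuric acid.

(b) Volume: 196,000 US gal × 3.785 L/gal = 741,860 L.
(b) After draining 31% and refilling: 100 × 0.69 + 22 × 0.31 = 75.82 ppm.
(b) Deficit to target: 88 − 75.82 = 12.18 mg/L.
(b) Mass: 12.18 mg/L × 741,860 L = 9036 g cyanuric acid.

(a) 20.4 kg; (b) 9.04 kg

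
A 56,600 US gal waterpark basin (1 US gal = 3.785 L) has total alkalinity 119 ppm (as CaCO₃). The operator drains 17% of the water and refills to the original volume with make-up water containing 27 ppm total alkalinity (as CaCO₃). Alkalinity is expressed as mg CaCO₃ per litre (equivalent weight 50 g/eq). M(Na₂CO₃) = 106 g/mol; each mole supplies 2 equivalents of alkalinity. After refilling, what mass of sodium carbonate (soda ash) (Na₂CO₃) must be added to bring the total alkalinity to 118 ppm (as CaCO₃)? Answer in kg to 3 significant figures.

3.32 kg

Volume: 56,600 US gal × 3.785 L/gal = 214,231 L.
After draining 17% and refilling: 119 × 0.83 + 27 × 0.17 = 103.36 ppm.
Deficit to target: 118 − 103.36 = 14.64 mg/L.
As CaCO₃: 14.64 mg/L × 214,231 L = 3136 g; ÷ 50 g/eq ÷ 2 = 31.36 mol Na₂CO₃.
Mass: 31.36 × 106 = 3325 g.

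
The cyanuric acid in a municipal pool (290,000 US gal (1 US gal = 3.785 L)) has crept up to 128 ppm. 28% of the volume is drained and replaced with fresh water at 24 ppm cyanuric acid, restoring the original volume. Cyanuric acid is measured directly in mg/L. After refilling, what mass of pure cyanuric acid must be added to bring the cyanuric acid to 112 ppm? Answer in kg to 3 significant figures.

Volume: 290,000 US gal × 3.785 L/gal = 1,097,650 L.
After draining 28% and refilling: 128 × 0.72 + 24 × 0.28 = 98.88 ppm.
Deficit to target: 112 − 98.88 = 13.12 mg/L.
Mass: 13.12 mg/L × 1,097,650 L = 14,400 g cyanuric acid.

14.4 kg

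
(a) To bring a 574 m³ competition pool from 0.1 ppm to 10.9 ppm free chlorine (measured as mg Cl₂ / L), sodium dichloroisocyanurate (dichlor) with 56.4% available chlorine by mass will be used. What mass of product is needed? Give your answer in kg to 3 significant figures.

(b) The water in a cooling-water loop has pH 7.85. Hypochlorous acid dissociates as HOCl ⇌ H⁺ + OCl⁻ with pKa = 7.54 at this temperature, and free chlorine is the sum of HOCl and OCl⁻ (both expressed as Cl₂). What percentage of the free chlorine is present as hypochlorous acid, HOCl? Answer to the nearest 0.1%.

(a) 11.0 kg; (b) 32.9%

(a) Volume: 574 m³ = 574,000 L.
(a) Chlorine deficit: 10.9 − 0.1 = 10.8 ppm = 10.8 mg/L as Cl₂.
(a) Cl₂ equivalent needed: 10.8 mg/L × 574,000 L = 6,199,000 mg = 6199 g.
(a) Product at 56.4% available chlorine: 6199 / 0.564 = 10,990 g.

(b) [OCl⁻]/[HOCl] = 10^(pH − pKa) = 10^(7.85 − 7.54) = 10^0.31 = 2.042.
(b) Fraction as HOCl = 1 / (1 + 2.042) = 0.3288.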